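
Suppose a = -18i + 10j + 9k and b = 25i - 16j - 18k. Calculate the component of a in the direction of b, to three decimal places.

a · b = (-18)·25 + 10·(-16) + 9·(-18) = -450 - 160 - 162 = -772
|b| = √(625 + 256 + 324) = √1205 ≈ 34.7131
comp_b a = -772 / √1205 ≈ -22.239

-22.239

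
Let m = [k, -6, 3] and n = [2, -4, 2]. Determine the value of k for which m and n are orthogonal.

m · n = k·2 + (-6)·(-4) + 3·2 = 30 + 2k
Set equal to 0: 2k = -30, so k = -15.

-15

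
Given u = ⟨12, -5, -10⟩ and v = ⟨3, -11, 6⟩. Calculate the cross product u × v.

(-140, -102, -117)

i: (-5)·6 - (-10)·(-11) = -30 - 110 = -140
j: (-10)·3 - 12·6 = -30 - 72 = -102
k: 12·(-11) - (-5)·3 = -132 - (-15) = -117
u × v = (-140, -102, -117)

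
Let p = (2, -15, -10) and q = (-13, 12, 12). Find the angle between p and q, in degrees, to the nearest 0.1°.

147.2

p · q = 2·(-13) + (-15)·12 + (-10)·12 = -26 - 180 - 120 = -326
|p|² = 4 + 225 + 100 = 329,  |p| = √329 ≈ 18.138357
|q|² = 169 + 144 + 144 = 457,  |q| = √457 ≈ 21.377558
cos θ = -326 / (18.138357 · 21.377558) ≈ -0.84074
θ = arccos(-0.84074) ≈ 147.2°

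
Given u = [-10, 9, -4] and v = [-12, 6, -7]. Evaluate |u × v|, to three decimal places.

65.643

i: 9·(-7) - (-4)·6 = -63 - (-24) = -39
j: (-4)·(-12) - (-10)·(-7) = 48 - 70 = -22
k: (-10)·6 - 9·(-12) = -60 - (-108) = 48
u × v = (-39, -22, 48)
|u × v| = √((-39)² + (-22)² + 48²) = √4309 ≈ 65.6430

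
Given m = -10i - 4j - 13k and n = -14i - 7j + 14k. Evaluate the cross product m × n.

(-147, 322, 14)

i: (-4)·14 - (-13)·(-7) = -56 - 91 = -147
j: (-13)·(-14) - (-10)·14 = 182 - (-140) = 322
k: (-10)·(-7) - (-4)·(-14) = 70 - 56 = 14
m × n = (-147, 322, 14)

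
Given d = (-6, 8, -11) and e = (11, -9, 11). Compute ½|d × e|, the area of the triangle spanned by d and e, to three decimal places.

32.795

i: 8·11 - (-11)·(-9) = 88 - 99 = -11
j: (-11)·11 - (-6)·11 = -121 - (-66) = -55
k: (-6)·(-9) - 8·11 = 54 - 88 = -34
d × e = (-11, -55, -34)
|d × e| = √((-11)² + (-55)² + (-34)²) = √4302 ≈ 65.5896
area = ½ · 65.5896 ≈ 32.795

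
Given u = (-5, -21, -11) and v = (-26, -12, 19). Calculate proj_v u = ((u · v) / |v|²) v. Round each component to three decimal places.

u · v = (-5)·(-26) + (-21)·(-12) + (-11)·19 = 130 + 252 - 209 = 173
|v|² = 676 + 144 + 361 = 1181
proj_v u = (173/1181) · (-26, -12, 19) ≈ (-3.809, -1.758, 2.783)

(-3.809, -1.758, 2.783)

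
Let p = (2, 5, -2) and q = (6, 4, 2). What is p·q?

28

p · q = 2·6 + 5·4 + (-2)·2 = 12 + 20 - 4 = 28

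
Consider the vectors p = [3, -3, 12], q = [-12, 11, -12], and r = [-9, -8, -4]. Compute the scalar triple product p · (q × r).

q × r:
i: 11·(-4) - (-12)·(-8) = -44 - 96 = -140
j: (-12)·(-9) - (-12)·(-4) = 108 - 48 = 60
k: (-12)·(-8) - 11·(-9) = 96 - (-99) = 195
q × r = (-140, 60, 195)
p · (q × r) = 3·(-140) + (-3)·60 + 12·195 = -420 - 180 + 2340 = 1740

1740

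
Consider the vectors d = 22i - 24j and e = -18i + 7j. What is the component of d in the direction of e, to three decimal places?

d · e = 22·(-18) + (-24)·7 = -396 - 168 = -564
|e| = √(324 + 49) = √373 ≈ 19.3132
comp_e d = -564 / √373 ≈ -29.203

-29.203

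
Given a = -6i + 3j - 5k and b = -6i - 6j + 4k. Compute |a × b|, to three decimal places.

i: 3·4 - (-5)·(-6) = 12 - 30 = -18
j: (-5)·(-6) - (-6)·4 = 30 - (-24) = 54
k: (-6)·(-6) - 3·(-6) = 36 - (-18) = 54
a × b = (-18, 54, 54)
|a × b| = √((-18)² + 54² + 54²) = √6156 ≈ 78.4602

78.460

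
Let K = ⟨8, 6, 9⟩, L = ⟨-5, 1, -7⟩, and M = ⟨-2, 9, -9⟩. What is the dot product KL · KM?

403

KL = L − K = (-13, -5, -16)
KM = M − K = (-10, 3, -18)
KL · KM = (-13)·(-10) + (-5)·3 + (-16)·(-18) = 130 - 15 + 288 = 403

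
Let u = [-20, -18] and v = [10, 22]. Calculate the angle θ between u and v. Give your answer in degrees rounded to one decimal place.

u · v = (-20)·10 + (-18)·22 = -200 - 396 = -596
|u|² = 400 + 324 = 724,  |u| = √724 ≈ 26.907248
|v|² = 100 + 484 = 584,  |v| = √584 ≈ 24.166092
cos θ = -596 / (26.907248 · 24.166092) ≈ -0.91658
θ = arccos(-0.91658) ≈ 156.4°

156.4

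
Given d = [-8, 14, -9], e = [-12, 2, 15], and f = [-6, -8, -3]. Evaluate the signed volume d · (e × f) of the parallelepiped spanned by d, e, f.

-3648

e × f:
i: 2·(-3) - 15·(-8) = -6 - (-120) = 114
j: 15·(-6) - (-12)·(-3) = -90 - 36 = -126
k: (-12)·(-8) - 2·(-6) = 96 - (-12) = 108
e × f = (114, -126, 108)
d · (e × f) = (-8)·114 + 14·(-126) + (-9)·108 = -912 - 1764 - 972 = -3648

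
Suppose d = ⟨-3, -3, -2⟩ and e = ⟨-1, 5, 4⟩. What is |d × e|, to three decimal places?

22.891

i: (-3)·4 - (-2)·5 = -12 - (-10) = -2
j: (-2)·(-1) - (-3)·4 = 2 - (-12) = 14
k: (-3)·5 - (-3)·(-1) = -15 - 3 = -18
d × e = (-2, 14, -18)
|d × e| = √((-2)² + 14² + (-18)²) = √524 ≈ 22.8910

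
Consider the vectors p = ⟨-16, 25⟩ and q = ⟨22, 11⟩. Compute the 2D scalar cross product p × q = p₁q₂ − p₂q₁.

(-16)·11 - 25·22 = -176 - 550 = -726

-726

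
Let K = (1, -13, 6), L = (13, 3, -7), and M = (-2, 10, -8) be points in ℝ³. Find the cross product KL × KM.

(75, 207, 324)

KL = (12, 16, -13)
KM = (-3, 23, -14)
i: 16·(-14) - (-13)·23 = -224 - (-299) = 75
j: (-13)·(-3) - 12·(-14) = 39 - (-168) = 207
k: 12·23 - 16·(-3) = 276 - (-48) = 324
KL × KM = (75, 207, 324)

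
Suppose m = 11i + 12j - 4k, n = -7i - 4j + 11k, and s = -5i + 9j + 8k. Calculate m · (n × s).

n × s:
i: (-4)·8 - 11·9 = -32 - 99 = -131
j: 11·(-5) - (-7)·8 = -55 - (-56) = 1
k: (-7)·9 - (-4)·(-5) = -63 - 20 = -83
n × s = (-131, 1, -83)
m · (n × s) = 11·(-131) + 12·1 + (-4)·(-83) = -1441 + 12 + 332 = -1097

-1097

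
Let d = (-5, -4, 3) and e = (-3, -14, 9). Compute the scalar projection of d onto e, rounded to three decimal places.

5.795

d · e = (-5)·(-3) + (-4)·(-14) + 3·9 = 15 + 56 + 27 = 98
|e| = √(9 + 196 + 81) = √286 ≈ 16.9115
comp_e d = 98 / √286 ≈ 5.795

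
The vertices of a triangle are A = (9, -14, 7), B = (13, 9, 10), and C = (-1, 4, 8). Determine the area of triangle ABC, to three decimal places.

152.742

AB = (4, 23, 3),  AC = (-10, 18, 1)
i: 23·1 - 3·18 = 23 - 54 = -31
j: 3·(-10) - 4·1 = -30 - 4 = -34
k: 4·18 - 23·(-10) = 72 - (-230) = 302
AB × AC = (-31, -34, 302)
|AB × AC| = √93321 ≈ 305.4849
area = ½ · 305.4849 ≈ 152.742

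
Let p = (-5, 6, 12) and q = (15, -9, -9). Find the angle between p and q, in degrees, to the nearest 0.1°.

147.3

p · q = (-5)·15 + 6·(-9) + 12·(-9) = -75 - 54 - 108 = -237
|p|² = 25 + 36 + 144 = 205,  |p| = √205 ≈ 14.317821
|q|² = 225 + 81 + 81 = 387,  |q| = √387 ≈ 19.672316
cos θ = -237 / (14.317821 · 19.672316) ≈ -0.84143
θ = arccos(-0.84143) ≈ 147.3°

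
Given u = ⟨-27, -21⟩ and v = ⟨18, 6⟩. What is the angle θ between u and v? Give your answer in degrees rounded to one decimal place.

160.6

u · v = (-27)·18 + (-21)·6 = -486 - 126 = -612
|u|² = 729 + 441 = 1170,  |u| = √1170 ≈ 34.205263
|v|² = 324 + 36 = 360,  |v| = √360 ≈ 18.973666
cos θ = -612 / (34.205263 · 18.973666) ≈ -0.94299
θ = arccos(-0.94299) ≈ 160.6°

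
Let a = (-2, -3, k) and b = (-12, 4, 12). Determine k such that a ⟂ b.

a · b = (-2)·(-12) + (-3)·4 + k·12 = 12 + 12k
Set equal to 0: 12k = -12, so k = -1.

-1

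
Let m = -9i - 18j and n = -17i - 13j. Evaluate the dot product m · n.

387

m · n = (-9)·(-17) + (-18)·(-13) = 153 + 234 = 387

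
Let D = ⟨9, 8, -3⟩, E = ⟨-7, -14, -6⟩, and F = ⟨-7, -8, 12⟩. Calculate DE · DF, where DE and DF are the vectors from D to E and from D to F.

563

DE = E − D = (-16, -22, -3)
DF = F − D = (-16, -16, 15)
DE · DF = (-16)·(-16) + (-22)·(-16) + (-3)·15 = 256 + 352 - 45 = 563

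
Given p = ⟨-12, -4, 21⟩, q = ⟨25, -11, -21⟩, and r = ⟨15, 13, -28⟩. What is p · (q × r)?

q × r:
i: (-11)·(-28) - (-21)·13 = 308 - (-273) = 581
j: (-21)·15 - 25·(-28) = -315 - (-700) = 385
k: 25·13 - (-11)·15 = 325 - (-165) = 490
q × r = (581, 385, 490)
p · (q × r) = (-12)·581 + (-4)·385 + 21·490 = -6972 - 1540 + 10290 = 1778

1778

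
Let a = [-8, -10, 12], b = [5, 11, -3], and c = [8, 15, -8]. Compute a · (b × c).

28

b × c:
i: 11·(-8) - (-3)·15 = -88 - (-45) = -43
j: (-3)·8 - 5·(-8) = -24 - (-40) = 16
k: 5·15 - 11·8 = 75 - 88 = -13
b × c = (-43, 16, -13)
a · (b × c) = (-8)·(-43) + (-10)·16 + 12·(-13) = 344 - 160 - 156 = 28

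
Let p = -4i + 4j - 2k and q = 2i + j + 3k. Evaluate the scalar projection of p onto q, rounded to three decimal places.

p · q = (-4)·2 + 4·1 + (-2)·3 = -8 + 4 - 6 = -10
|q| = √(4 + 1 + 9) = √14 ≈ 3.7417
comp_q p = -10 / √14 ≈ -2.673

-2.673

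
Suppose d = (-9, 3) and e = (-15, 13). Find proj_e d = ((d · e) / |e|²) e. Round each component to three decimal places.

d · e = (-9)·(-15) + 3·13 = 135 + 39 = 174
|e|² = 225 + 169 = 394
proj_e d = (174/394) · (-15, 13) ≈ (-6.624, 5.741)

(-6.624, 5.741)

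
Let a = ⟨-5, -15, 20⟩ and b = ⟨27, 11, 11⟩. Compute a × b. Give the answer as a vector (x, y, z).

i: (-15)·11 - 20·11 = -165 - 220 = -385
j: 20·27 - (-5)·11 = 540 - (-55) = 595
k: (-5)·11 - (-15)·27 = -55 - (-405) = 350
a × b = (-385, 595, 350)

(-385, 595, 350)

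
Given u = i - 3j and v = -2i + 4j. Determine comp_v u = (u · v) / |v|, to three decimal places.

-3.130

u · v = 1·(-2) + (-3)·4 = -2 - 12 = -14
|v| = √(4 + 16) = √20 ≈ 4.4721
comp_v u = -14 / √20 ≈ -3.130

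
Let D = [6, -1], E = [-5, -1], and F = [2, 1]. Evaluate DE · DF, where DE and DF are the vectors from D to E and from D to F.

DE = E − D = (-11, 0)
DF = F − D = (-4, 2)
DE · DF = (-11)·(-4) + 0·2 = 44 + 0 = 44

44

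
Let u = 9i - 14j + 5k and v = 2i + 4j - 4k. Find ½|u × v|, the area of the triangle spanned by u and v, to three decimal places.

43.324

i: (-14)·(-4) - 5·4 = 56 - 20 = 36
j: 5·2 - 9·(-4) = 10 - (-36) = 46
k: 9·4 - (-14)·2 = 36 - (-28) = 64
u × v = (36, 46, 64)
|u × v| = √(36² + 46² + 64²) = √7508 ≈ 86.6487
area = ½ · 86.6487 ≈ 43.324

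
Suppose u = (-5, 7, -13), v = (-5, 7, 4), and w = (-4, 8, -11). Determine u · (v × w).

204

v × w:
i: 7·(-11) - 4·8 = -77 - 32 = -109
j: 4·(-4) - (-5)·(-11) = -16 - 55 = -71
k: (-5)·8 - 7·(-4) = -40 - (-28) = -12
v × w = (-109, -71, -12)
u · (v × w) = (-5)·(-109) + 7·(-71) + (-13)·(-12) = 545 - 497 + 156 = 204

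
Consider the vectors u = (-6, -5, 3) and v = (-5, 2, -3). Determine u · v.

u · v = (-6)·(-5) + (-5)·2 + 3·(-3) = 30 - 10 - 9 = 11

11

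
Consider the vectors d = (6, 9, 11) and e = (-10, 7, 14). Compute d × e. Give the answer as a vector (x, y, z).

i: 9·14 - 11·7 = 126 - 77 = 49
j: 11·(-10) - 6·14 = -110 - 84 = -194
k: 6·7 - 9·(-10) = 42 - (-90) = 132
d × e = (49, -194, 132)

(49, -194, 132)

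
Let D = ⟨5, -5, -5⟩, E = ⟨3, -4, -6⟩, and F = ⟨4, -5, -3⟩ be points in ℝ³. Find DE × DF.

DE = (-2, 1, -1)
DF = (-1, 0, 2)
i: 1·2 - (-1)·0 = 2 - 0 = 2
j: (-1)·(-1) - (-2)·2 = 1 - (-4) = 5
k: (-2)·0 - 1·(-1) = 0 - (-1) = 1
DE × DF = (2, 5, 1)

(2, 5, 1)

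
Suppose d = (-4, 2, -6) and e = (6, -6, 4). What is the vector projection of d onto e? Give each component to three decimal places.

d · e = (-4)·6 + 2·(-6) + (-6)·4 = -24 - 12 - 24 = -60
|e|² = 36 + 36 + 16 = 88
proj_e d = (-60/88) · (6, -6, 4) ≈ (-4.091, 4.091, -2.727)

(-4.091, 4.091, -2.727)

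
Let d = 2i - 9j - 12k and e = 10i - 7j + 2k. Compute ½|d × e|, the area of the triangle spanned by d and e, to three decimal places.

88.820

i: (-9)·2 - (-12)·(-7) = -18 - 84 = -102
j: (-12)·10 - 2·2 = -120 - 4 = -124
k: 2·(-7) - (-9)·10 = -14 - (-90) = 76
d × e = (-102, -124, 76)
|d × e| = √((-102)² + (-124)² + 76²) = √31556 ≈ 177.6401
area = ½ · 177.6401 ≈ 88.820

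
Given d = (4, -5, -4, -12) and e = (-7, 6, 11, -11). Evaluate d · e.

30

d · e = 4·(-7) + (-5)·6 + (-4)·11 + (-12)·(-11) = -28 - 30 - 44 + 132 = 30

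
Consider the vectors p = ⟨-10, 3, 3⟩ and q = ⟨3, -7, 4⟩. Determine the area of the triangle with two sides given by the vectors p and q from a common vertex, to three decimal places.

i: 3·4 - 3·(-7) = 12 - (-21) = 33
j: 3·3 - (-10)·4 = 9 - (-40) = 49
k: (-10)·(-7) - 3·3 = 70 - 9 = 61
p × q = (33, 49, 61)
|p × q| = √(33² + 49² + 61²) = √7211 ≈ 84.9176
area = ½ · 84.9176 ≈ 42.459

42.459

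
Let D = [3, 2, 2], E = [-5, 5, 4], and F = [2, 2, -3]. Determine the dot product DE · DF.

-2

DE = E − D = (-8, 3, 2)
DF = F − D = (-1, 0, -5)
DE · DF = (-8)·(-1) + 3·0 + 2·(-5) = 8 + 0 - 10 = -2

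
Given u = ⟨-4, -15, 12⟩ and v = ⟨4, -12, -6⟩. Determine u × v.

(234, 24, 108)

i: (-15)·(-6) - 12·(-12) = 90 - (-144) = 234
j: 12·4 - (-4)·(-6) = 48 - 24 = 24
k: (-4)·(-12) - (-15)·4 = 48 - (-60) = 108
u × v = (234, 24, 108)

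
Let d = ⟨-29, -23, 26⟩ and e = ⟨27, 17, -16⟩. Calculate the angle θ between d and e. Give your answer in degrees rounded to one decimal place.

d · e = (-29)·27 + (-23)·17 + 26·(-16) = -783 - 391 - 416 = -1590
|d|² = 841 + 529 + 676 = 2046,  |d| = √2046 ≈ 45.232732
|e|² = 729 + 289 + 256 = 1274,  |e| = √1274 ≈ 35.693137
cos θ = -1590 / (45.232732 · 35.693137) ≈ -0.98483
θ = arccos(-0.98483) ≈ 170.0°

170.0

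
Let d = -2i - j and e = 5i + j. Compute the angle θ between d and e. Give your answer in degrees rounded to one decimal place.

164.7

d · e = (-2)·5 + (-1)·1 = -10 - 1 = -11
|d|² = 4 + 1 = 5,  |d| = √5 ≈ 2.236068
|e|² = 25 + 1 = 26,  |e| = √26 ≈ 5.099020
cos θ = -11 / (2.236068 · 5.099020) ≈ -0.96476
θ = arccos(-0.96476) ≈ 164.7°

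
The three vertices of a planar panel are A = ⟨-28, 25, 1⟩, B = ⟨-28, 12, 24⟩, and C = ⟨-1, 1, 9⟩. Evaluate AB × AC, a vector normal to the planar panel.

AB = (0, -13, 23)
AC = (27, -24, 8)
i: (-13)·8 - 23·(-24) = -104 - (-552) = 448
j: 23·27 - 0·8 = 621 - 0 = 621
k: 0·(-24) - (-13)·27 = 0 - (-351) = 351
AB × AC = (448, 621, 351)

(448, 621, 351)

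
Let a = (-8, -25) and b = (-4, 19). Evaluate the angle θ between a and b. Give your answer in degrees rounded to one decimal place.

a · b = (-8)·(-4) + (-25)·19 = 32 - 475 = -443
|a|² = 64 + 625 = 689,  |a| = √689 ≈ 26.248809
|b|² = 16 + 361 = 377,  |b| = √377 ≈ 19.416488
cos θ = -443 / (26.248809 · 19.416488) ≈ -0.86921
θ = arccos(-0.86921) ≈ 150.4°

150.4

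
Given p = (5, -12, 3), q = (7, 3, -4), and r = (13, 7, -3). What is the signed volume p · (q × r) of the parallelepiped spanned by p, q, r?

q × r:
i: 3·(-3) - (-4)·7 = -9 - (-28) = 19
j: (-4)·13 - 7·(-3) = -52 - (-21) = -31
k: 7·7 - 3·13 = 49 - 39 = 10
q × r = (19, -31, 10)
p · (q × r) = 5·19 + (-12)·(-31) + 3·10 = 95 + 372 + 30 = 497

497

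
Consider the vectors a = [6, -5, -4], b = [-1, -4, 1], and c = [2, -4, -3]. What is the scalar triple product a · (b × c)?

53

b × c:
i: (-4)·(-3) - 1·(-4) = 12 - (-4) = 16
j: 1·2 - (-1)·(-3) = 2 - 3 = -1
k: (-1)·(-4) - (-4)·2 = 4 - (-8) = 12
b × c = (16, -1, 12)
a · (b × c) = 6·16 + (-5)·(-1) + (-4)·12 = 96 + 5 - 48 = 53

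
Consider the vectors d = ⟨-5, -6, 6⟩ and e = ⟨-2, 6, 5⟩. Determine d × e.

i: (-6)·5 - 6·6 = -30 - 36 = -66
j: 6·(-2) - (-5)·5 = -12 - (-25) = 13
k: (-5)·6 - (-6)·(-2) = -30 - 12 = -42
d × e = (-66, 13, -42)

(-66, 13, -42)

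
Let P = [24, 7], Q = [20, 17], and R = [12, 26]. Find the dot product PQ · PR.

238

PQ = Q − P = (-4, 10)
PR = R − P = (-12, 19)
PQ · PR = (-4)·(-12) + 10·19 = 48 + 190 = 238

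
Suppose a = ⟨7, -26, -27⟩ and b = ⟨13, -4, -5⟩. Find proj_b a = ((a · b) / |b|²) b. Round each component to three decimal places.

a · b = 7·13 + (-26)·(-4) + (-27)·(-5) = 91 + 104 + 135 = 330
|b|² = 169 + 16 + 25 = 210
proj_b a = (330/210) · (13, -4, -5) ≈ (20.429, -6.286, -7.857)

(20.429, -6.286, -7.857)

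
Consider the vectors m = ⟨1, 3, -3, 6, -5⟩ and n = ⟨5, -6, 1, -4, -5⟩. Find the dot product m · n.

m · n = 1·5 + 3·(-6) + (-3)·1 + 6·(-4) + (-5)·(-5) = 5 - 18 - 3 - 24 + 25 = -15

-15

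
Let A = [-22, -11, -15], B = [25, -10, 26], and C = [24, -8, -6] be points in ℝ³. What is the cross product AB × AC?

AB = (47, 1, 41)
AC = (46, 3, 9)
i: 1·9 - 41·3 = 9 - 123 = -114
j: 41·46 - 47·9 = 1886 - 423 = 1463
k: 47·3 - 1·46 = 141 - 46 = 95
AB × AC = (-114, 1463, 95)

(-114, 1463, 95)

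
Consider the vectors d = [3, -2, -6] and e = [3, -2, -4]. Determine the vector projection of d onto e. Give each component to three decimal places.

d · e = 3·3 + (-2)·(-2) + (-6)·(-4) = 9 + 4 + 24 = 37
|e|² = 9 + 4 + 16 = 29
proj_e d = (37/29) · (3, -2, -4) ≈ (3.828, -2.552, -5.103)

(3.828, -2.552, -5.103)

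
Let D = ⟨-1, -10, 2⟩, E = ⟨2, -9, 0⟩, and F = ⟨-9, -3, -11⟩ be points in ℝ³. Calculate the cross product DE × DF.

DE = (3, 1, -2)
DF = (-8, 7, -13)
i: 1·(-13) - (-2)·7 = -13 - (-14) = 1
j: (-2)·(-8) - 3·(-13) = 16 - (-39) = 55
k: 3·7 - 1·(-8) = 21 - (-8) = 29
DE × DF = (1, 55, 29)

(1, 55, 29)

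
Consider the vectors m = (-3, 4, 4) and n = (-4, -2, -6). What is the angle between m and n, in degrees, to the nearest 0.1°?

m · n = (-3)·(-4) + 4·(-2) + 4·(-6) = 12 - 8 - 24 = -20
|m|² = 9 + 16 + 16 = 41,  |m| = √41 ≈ 6.403124
|n|² = 16 + 4 + 36 = 56,  |n| = √56 ≈ 7.483315
cos θ = -20 / (6.403124 · 7.483315) ≈ -0.41739
θ = arccos(-0.41739) ≈ 114.7°

114.7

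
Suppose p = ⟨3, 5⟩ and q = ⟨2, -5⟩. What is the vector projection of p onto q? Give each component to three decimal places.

(-1.310, 3.276)

p · q = 3·2 + 5·(-5) = 6 - 25 = -19
|q|² = 4 + 25 = 29
proj_q p = (-19/29) · (2, -5) ≈ (-1.310, 3.276)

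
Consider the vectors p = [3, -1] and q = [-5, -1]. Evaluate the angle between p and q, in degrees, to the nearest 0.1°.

p · q = 3·(-5) + (-1)·(-1) = -15 + 1 = -14
|p|² = 9 + 1 = 10,  |p| = √10 ≈ 3.162278
|q|² = 25 + 1 = 26,  |q| = √26 ≈ 5.099020
cos θ = -14 / (3.162278 · 5.099020) ≈ -0.86824
θ = arccos(-0.86824) ≈ 150.3°

150.3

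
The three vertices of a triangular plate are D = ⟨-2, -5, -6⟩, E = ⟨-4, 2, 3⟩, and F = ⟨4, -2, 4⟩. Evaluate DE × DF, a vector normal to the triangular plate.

(43, 74, -48)

DE = (-2, 7, 9)
DF = (6, 3, 10)
i: 7·10 - 9·3 = 70 - 27 = 43
j: 9·6 - (-2)·10 = 54 - (-20) = 74
k: (-2)·3 - 7·6 = -6 - 42 = -48
DE × DF = (43, 74, -48)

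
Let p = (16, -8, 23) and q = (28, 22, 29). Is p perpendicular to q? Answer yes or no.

p · q = 16·28 + (-8)·22 + 23·29 = 448 - 176 + 667 = 939
Nonzero, so the vectors are not orthogonal.

no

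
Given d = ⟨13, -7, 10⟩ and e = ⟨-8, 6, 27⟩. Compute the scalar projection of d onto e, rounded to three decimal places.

4.307

d · e = 13·(-8) + (-7)·6 + 10·27 = -104 - 42 + 270 = 124
|e| = √(64 + 36 + 729) = √829 ≈ 28.7924
comp_e d = 124 / √829 ≈ 4.307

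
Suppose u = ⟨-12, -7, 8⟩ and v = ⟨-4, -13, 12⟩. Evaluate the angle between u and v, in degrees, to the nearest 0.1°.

36.1

u · v = (-12)·(-4) + (-7)·(-13) + 8·12 = 48 + 91 + 96 = 235
|u|² = 144 + 49 + 64 = 257,  |u| = √257 ≈ 16.031220
|v|² = 16 + 169 + 144 = 329,  |v| = √329 ≈ 18.138357
cos θ = 235 / (16.031220 · 18.138357) ≈ 0.80817
θ = arccos(0.80817) ≈ 36.1°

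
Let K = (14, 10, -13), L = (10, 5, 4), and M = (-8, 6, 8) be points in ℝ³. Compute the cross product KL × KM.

(-37, -290, -94)

KL = (-4, -5, 17)
KM = (-22, -4, 21)
i: (-5)·21 - 17·(-4) = -105 - (-68) = -37
j: 17·(-22) - (-4)·21 = -374 - (-84) = -290
k: (-4)·(-4) - (-5)·(-22) = 16 - 110 = -94
KL × KM = (-37, -290, -94)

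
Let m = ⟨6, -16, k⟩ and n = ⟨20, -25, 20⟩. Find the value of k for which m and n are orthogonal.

m · n = 6·20 + (-16)·(-25) + k·20 = 520 + 20k
Set equal to 0: 20k = -520, so k = -26.

-26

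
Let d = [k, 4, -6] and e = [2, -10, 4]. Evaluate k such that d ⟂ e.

32

d · e = k·2 + 4·(-10) + (-6)·4 = -64 + 2k
Set equal to 0: 2k = 64, so k = 32.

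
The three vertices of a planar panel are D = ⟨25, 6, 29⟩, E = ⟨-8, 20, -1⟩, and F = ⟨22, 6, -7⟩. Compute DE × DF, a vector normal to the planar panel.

DE = (-33, 14, -30)
DF = (-3, 0, -36)
i: 14·(-36) - (-30)·0 = -504 - 0 = -504
j: (-30)·(-3) - (-33)·(-36) = 90 - 1188 = -1098
k: (-33)·0 - 14·(-3) = 0 - (-42) = 42
DE × DF = (-504, -1098, 42)

(-504, -1098, 42)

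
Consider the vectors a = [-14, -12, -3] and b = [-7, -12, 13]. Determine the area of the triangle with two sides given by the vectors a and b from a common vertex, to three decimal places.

i: (-12)·13 - (-3)·(-12) = -156 - 36 = -192
j: (-3)·(-7) - (-14)·13 = 21 - (-182) = 203
k: (-14)·(-12) - (-12)·(-7) = 168 - 84 = 84
a × b = (-192, 203, 84)
|a × b| = √((-192)² + 203² + 84²) = √85129 ≈ 291.7687
area = ½ · 291.7687 ≈ 145.884

145.884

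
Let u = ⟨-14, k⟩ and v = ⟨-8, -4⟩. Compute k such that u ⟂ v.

28

u · v = (-14)·(-8) + k·(-4) = 112 - 4k
Set equal to 0: -4k = -112, so k = 28.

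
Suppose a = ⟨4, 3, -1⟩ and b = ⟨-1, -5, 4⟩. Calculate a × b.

(7, -15, -17)

i: 3·4 - (-1)·(-5) = 12 - 5 = 7
j: (-1)·(-1) - 4·4 = 1 - 16 = -15
k: 4·(-5) - 3·(-1) = -20 - (-3) = -17
a × b = (7, -15, -17)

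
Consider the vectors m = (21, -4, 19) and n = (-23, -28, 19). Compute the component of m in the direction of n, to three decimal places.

m · n = 21·(-23) + (-4)·(-28) + 19·19 = -483 + 112 + 361 = -10
|n| = √(529 + 784 + 361) = √1674 ≈ 40.9145
comp_n m = -10 / √1674 ≈ -0.244

-0.244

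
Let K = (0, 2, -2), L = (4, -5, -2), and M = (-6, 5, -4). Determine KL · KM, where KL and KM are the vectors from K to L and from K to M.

-45

KL = L − K = (4, -7, 0)
KM = M − K = (-6, 3, -2)
KL · KM = 4·(-6) + (-7)·3 + 0·(-2) = -24 - 21 + 0 = -45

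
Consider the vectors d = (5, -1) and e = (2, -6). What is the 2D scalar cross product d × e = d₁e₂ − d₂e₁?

-28

5·(-6) - (-1)·2 = -30 - (-2) = -28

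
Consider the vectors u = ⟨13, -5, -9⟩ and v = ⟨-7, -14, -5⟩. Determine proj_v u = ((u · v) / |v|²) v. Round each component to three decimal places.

u · v = 13·(-7) + (-5)·(-14) + (-9)·(-5) = -91 + 70 + 45 = 24
|v|² = 49 + 196 + 25 = 270
proj_v u = (24/270) · (-7, -14, -5) ≈ (-0.622, -1.244, -0.444)

(-0.622, -1.244, -0.444)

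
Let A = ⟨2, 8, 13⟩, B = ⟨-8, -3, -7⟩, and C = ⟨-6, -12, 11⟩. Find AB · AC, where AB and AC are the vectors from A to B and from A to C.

AB = B − A = (-10, -11, -20)
AC = C − A = (-8, -20, -2)
AB · AC = (-10)·(-8) + (-11)·(-20) + (-20)·(-2) = 80 + 220 + 40 = 340

340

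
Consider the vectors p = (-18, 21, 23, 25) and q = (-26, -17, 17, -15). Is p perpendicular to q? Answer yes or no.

p · q = (-18)·(-26) + 21·(-17) + 23·17 + 25·(-15) = 468 - 357 + 391 - 375 = 127
Nonzero, so the vectors are not orthogonal.

no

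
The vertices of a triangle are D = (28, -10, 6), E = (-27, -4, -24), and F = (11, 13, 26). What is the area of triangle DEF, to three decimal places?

DE = (-55, 6, -30),  DF = (-17, 23, 20)
i: 6·20 - (-30)·23 = 120 - (-690) = 810
j: (-30)·(-17) - (-55)·20 = 510 - (-1100) = 1610
k: (-55)·23 - 6·(-17) = -1265 - (-102) = -1163
DE × DF = (810, 1610, -1163)
|DE × DF| = √4600769 ≈ 2144.9403
area = ½ · 2144.9403 ≈ 1072.470

1072.470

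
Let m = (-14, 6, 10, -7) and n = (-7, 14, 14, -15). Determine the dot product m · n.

427

m · n = (-14)·(-7) + 6·14 + 10·14 + (-7)·(-15) = 98 + 84 + 140 + 105 = 427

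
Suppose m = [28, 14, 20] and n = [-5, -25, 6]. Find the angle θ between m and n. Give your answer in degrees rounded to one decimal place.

112.4

m · n = 28·(-5) + 14·(-25) + 20·6 = -140 - 350 + 120 = -370
|m|² = 784 + 196 + 400 = 1380,  |m| = √1380 ≈ 37.148351
|n|² = 25 + 625 + 36 = 686,  |n| = √686 ≈ 26.191602
cos θ = -370 / (37.148351 · 26.191602) ≈ -0.38028
θ = arccos(-0.38028) ≈ 112.4°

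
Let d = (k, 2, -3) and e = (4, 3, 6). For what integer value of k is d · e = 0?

d · e = k·4 + 2·3 + (-3)·6 = -12 + 4k
Set equal to 0: 4k = 12, so k = 3.

3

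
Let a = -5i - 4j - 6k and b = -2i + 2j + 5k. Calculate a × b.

i: (-4)·5 - (-6)·2 = -20 - (-12) = -8
j: (-6)·(-2) - (-5)·5 = 12 - (-25) = 37
k: (-5)·2 - (-4)·(-2) = -10 - 8 = -18
a × b = (-8, 37, -18)

(-8, 37, -18)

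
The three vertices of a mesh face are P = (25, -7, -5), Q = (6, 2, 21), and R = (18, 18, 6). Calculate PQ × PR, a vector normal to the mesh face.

PQ = (-19, 9, 26)
PR = (-7, 25, 11)
i: 9·11 - 26·25 = 99 - 650 = -551
j: 26·(-7) - (-19)·11 = -182 - (-209) = 27
k: (-19)·25 - 9·(-7) = -475 - (-63) = -412
PQ × PR = (-551, 27, -412)

(-551, 27, -412)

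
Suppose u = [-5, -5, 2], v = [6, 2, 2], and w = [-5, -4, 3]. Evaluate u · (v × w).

v × w:
i: 2·3 - 2·(-4) = 6 - (-8) = 14
j: 2·(-5) - 6·3 = -10 - 18 = -28
k: 6·(-4) - 2·(-5) = -24 - (-10) = -14
v × w = (14, -28, -14)
u · (v × w) = (-5)·14 + (-5)·(-28) + 2·(-14) = -70 + 140 - 28 = 42

42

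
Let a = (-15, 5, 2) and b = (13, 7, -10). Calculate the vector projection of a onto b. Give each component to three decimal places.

a · b = (-15)·13 + 5·7 + 2·(-10) = -195 + 35 - 20 = -180
|b|² = 169 + 49 + 100 = 318
proj_b a = (-180/318) · (13, 7, -10) ≈ (-7.358, -3.962, 5.660)

(-7.358, -3.962, 5.660)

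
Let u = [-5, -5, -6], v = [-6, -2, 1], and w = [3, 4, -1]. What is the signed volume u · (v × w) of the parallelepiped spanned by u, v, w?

133

v × w:
i: (-2)·(-1) - 1·4 = 2 - 4 = -2
j: 1·3 - (-6)·(-1) = 3 - 6 = -3
k: (-6)·4 - (-2)·3 = -24 - (-6) = -18
v × w = (-2, -3, -18)
u · (v × w) = (-5)·(-2) + (-5)·(-3) + (-6)·(-18) = 10 + 15 + 108 = 133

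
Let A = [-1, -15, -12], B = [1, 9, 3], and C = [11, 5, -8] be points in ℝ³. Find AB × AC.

(-204, 172, -248)

AB = (2, 24, 15)
AC = (12, 20, 4)
i: 24·4 - 15·20 = 96 - 300 = -204
j: 15·12 - 2·4 = 180 - 8 = 172
k: 2·20 - 24·12 = 40 - 288 = -248
AB × AC = (-204, 172, -248)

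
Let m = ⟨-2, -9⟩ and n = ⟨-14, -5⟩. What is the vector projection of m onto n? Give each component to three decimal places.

m · n = (-2)·(-14) + (-9)·(-5) = 28 + 45 = 73
|n|² = 196 + 25 = 221
proj_n m = (73/221) · (-14, -5) ≈ (-4.624, -1.652)

(-4.624, -1.652)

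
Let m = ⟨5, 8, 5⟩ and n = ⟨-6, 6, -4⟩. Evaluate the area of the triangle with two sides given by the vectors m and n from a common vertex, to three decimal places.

50.070

i: 8·(-4) - 5·6 = -32 - 30 = -62
j: 5·(-6) - 5·(-4) = -30 - (-20) = -10
k: 5·6 - 8·(-6) = 30 - (-48) = 78
m × n = (-62, -10, 78)
|m × n| = √((-62)² + (-10)² + 78²) = √10028 ≈ 100.1399
area = ½ · 100.1399 ≈ 50.070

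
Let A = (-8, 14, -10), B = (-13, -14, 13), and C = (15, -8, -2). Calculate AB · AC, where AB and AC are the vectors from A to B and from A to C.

685

AB = B − A = (-5, -28, 23)
AC = C − A = (23, -22, 8)
AB · AC = (-5)·23 + (-28)·(-22) + 23·8 = -115 + 616 + 184 = 685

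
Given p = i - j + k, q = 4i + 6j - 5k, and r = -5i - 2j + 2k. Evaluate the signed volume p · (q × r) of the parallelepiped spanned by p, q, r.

7

q × r:
i: 6·2 - (-5)·(-2) = 12 - 10 = 2
j: (-5)·(-5) - 4·2 = 25 - 8 = 17
k: 4·(-2) - 6·(-5) = -8 - (-30) = 22
q × r = (2, 17, 22)
p · (q × r) = 1·2 + (-1)·17 + 1·22 = 2 - 17 + 22 = 7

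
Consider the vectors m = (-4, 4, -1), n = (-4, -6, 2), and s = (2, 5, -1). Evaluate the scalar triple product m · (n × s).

n × s:
i: (-6)·(-1) - 2·5 = 6 - 10 = -4
j: 2·2 - (-4)·(-1) = 4 - 4 = 0
k: (-4)·5 - (-6)·2 = -20 - (-12) = -8
n × s = (-4, 0, -8)
m · (n × s) = (-4)·(-4) + 4·0 + (-1)·(-8) = 16 + 0 + 8 = 24

24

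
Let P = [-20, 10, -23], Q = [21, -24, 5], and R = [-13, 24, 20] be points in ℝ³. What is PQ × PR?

PQ = (41, -34, 28)
PR = (7, 14, 43)
i: (-34)·43 - 28·14 = -1462 - 392 = -1854
j: 28·7 - 41·43 = 196 - 1763 = -1567
k: 41·14 - (-34)·7 = 574 - (-238) = 812
PQ × PR = (-1854, -1567, 812)

(-1854, -1567, 812)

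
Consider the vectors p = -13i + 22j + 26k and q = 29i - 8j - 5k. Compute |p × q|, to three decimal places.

i: 22·(-5) - 26·(-8) = -110 - (-208) = 98
j: 26·29 - (-13)·(-5) = 754 - 65 = 689
k: (-13)·(-8) - 22·29 = 104 - 638 = -534
p × q = (98, 689, -534)
|p × q| = √(98² + 689² + (-534)²) = √769481 ≈ 877.2007

877.201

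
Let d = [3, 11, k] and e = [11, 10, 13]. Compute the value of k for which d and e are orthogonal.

d · e = 3·11 + 11·10 + k·13 = 143 + 13k
Set equal to 0: 13k = -143, so k = -11.

-11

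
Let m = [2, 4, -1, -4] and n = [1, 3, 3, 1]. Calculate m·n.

7

m · n = 2·1 + 4·3 + (-1)·3 + (-4)·1 = 2 + 12 - 3 - 4 = 7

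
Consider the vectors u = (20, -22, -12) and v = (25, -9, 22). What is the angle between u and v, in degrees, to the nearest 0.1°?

u · v = 20·25 + (-22)·(-9) + (-12)·22 = 500 + 198 - 264 = 434
|u|² = 400 + 484 + 144 = 1028,  |u| = √1028 ≈ 32.062439
|v|² = 625 + 81 + 484 = 1190,  |v| = √1190 ≈ 34.496377
cos θ = 434 / (32.062439 · 34.496377) ≈ 0.39239
θ = arccos(0.39239) ≈ 66.9°

66.9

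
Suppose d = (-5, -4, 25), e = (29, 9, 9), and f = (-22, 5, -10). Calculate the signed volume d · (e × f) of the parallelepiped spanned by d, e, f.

8882

e × f:
i: 9·(-10) - 9·5 = -90 - 45 = -135
j: 9·(-22) - 29·(-10) = -198 - (-290) = 92
k: 29·5 - 9·(-22) = 145 - (-198) = 343
e × f = (-135, 92, 343)
d · (e × f) = (-5)·(-135) + (-4)·92 + 25·343 = 675 - 368 + 8575 = 8882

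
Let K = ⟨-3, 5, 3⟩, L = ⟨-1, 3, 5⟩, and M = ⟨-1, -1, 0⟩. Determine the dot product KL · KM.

KL = L − K = (2, -2, 2)
KM = M − K = (2, -6, -3)
KL · KM = 2·2 + (-2)·(-6) + 2·(-3) = 4 + 12 - 6 = 10

10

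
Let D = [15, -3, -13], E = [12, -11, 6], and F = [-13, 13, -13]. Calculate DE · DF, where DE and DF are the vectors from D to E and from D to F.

-44

DE = E − D = (-3, -8, 19)
DF = F − D = (-28, 16, 0)
DE · DF = (-3)·(-28) + (-8)·16 + 19·0 = 84 - 128 + 0 = -44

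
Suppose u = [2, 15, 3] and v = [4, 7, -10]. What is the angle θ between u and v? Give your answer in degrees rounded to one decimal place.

65.2

u · v = 2·4 + 15·7 + 3·(-10) = 8 + 105 - 30 = 83
|u|² = 4 + 225 + 9 = 238,  |u| = √238 ≈ 15.427249
|v|² = 16 + 49 + 100 = 165,  |v| = √165 ≈ 12.845233
cos θ = 83 / (15.427249 · 12.845233) ≈ 0.41884
θ = arccos(0.41884) ≈ 65.2°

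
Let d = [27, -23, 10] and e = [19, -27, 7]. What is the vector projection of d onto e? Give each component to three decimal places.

d · e = 27·19 + (-23)·(-27) + 10·7 = 513 + 621 + 70 = 1204
|e|² = 361 + 729 + 49 = 1139
proj_e d = (1204/1139) · (19, -27, 7) ≈ (20.084, -28.541, 7.399)

(20.084, -28.541, 7.399)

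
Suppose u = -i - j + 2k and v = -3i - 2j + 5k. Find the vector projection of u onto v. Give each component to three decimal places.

u · v = (-1)·(-3) + (-1)·(-2) + 2·5 = 3 + 2 + 10 = 15
|v|² = 9 + 4 + 25 = 38
proj_v u = (15/38) · (-3, -2, 5) ≈ (-1.184, -0.789, 1.974)

(-1.184, -0.789, 1.974)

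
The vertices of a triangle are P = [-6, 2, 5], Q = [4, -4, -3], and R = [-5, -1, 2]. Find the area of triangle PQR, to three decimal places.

16.553

PQ = (10, -6, -8),  PR = (1, -3, -3)
i: (-6)·(-3) - (-8)·(-3) = 18 - 24 = -6
j: (-8)·1 - 10·(-3) = -8 - (-30) = 22
k: 10·(-3) - (-6)·1 = -30 - (-6) = -24
PQ × PR = (-6, 22, -24)
|PQ × PR| = √1096 ≈ 33.1059
area = ½ · 33.1059 ≈ 16.553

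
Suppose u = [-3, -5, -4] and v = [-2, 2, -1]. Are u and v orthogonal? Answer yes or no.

yes

u · v = (-3)·(-2) + (-5)·2 + (-4)·(-1) = 6 - 10 + 4 = 0
Zero, so the vectors are orthogonal.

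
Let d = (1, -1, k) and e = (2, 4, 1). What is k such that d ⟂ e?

d · e = 1·2 + (-1)·4 + k·1 = -2 + 1k
Set equal to 0: 1k = 2, so k = 2.

2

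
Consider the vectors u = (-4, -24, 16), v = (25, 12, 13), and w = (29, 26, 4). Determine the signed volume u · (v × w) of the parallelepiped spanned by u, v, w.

-656

v × w:
i: 12·4 - 13·26 = 48 - 338 = -290
j: 13·29 - 25·4 = 377 - 100 = 277
k: 25·26 - 12·29 = 650 - 348 = 302
v × w = (-290, 277, 302)
u · (v × w) = (-4)·(-290) + (-24)·277 + 16·302 = 1160 - 6648 + 4832 = -656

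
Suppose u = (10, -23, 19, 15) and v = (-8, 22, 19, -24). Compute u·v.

u · v = 10·(-8) + (-23)·22 + 19·19 + 15·(-24) = -80 - 506 + 361 - 360 = -585

-585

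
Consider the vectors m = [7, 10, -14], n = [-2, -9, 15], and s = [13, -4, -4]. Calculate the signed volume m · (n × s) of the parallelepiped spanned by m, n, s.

792

n × s:
i: (-9)·(-4) - 15·(-4) = 36 - (-60) = 96
j: 15·13 - (-2)·(-4) = 195 - 8 = 187
k: (-2)·(-4) - (-9)·13 = 8 - (-117) = 125
n × s = (96, 187, 125)
m · (n × s) = 7·96 + 10·187 + (-14)·125 = 672 + 1870 - 1750 = 792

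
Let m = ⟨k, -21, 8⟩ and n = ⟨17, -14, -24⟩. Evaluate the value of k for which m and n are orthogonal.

-6

m · n = k·17 + (-21)·(-14) + 8·(-24) = 102 + 17k
Set equal to 0: 17k = -102, so k = -6.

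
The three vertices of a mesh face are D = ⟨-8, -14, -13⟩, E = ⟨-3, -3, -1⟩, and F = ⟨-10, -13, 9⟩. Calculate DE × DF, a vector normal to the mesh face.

(230, -134, 27)

DE = (5, 11, 12)
DF = (-2, 1, 22)
i: 11·22 - 12·1 = 242 - 12 = 230
j: 12·(-2) - 5·22 = -24 - 110 = -134
k: 5·1 - 11·(-2) = 5 - (-22) = 27
DE × DF = (230, -134, 27)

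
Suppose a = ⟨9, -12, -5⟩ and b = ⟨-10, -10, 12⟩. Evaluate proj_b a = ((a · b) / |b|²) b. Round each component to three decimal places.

a · b = 9·(-10) + (-12)·(-10) + (-5)·12 = -90 + 120 - 60 = -30
|b|² = 100 + 100 + 144 = 344
proj_b a = (-30/344) · (-10, -10, 12) ≈ (0.872, 0.872, -1.047)

(0.872, 0.872, -1.047)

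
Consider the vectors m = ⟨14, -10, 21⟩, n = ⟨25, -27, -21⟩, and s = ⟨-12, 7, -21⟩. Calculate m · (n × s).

-903

n × s:
i: (-27)·(-21) - (-21)·7 = 567 - (-147) = 714
j: (-21)·(-12) - 25·(-21) = 252 - (-525) = 777
k: 25·7 - (-27)·(-12) = 175 - 324 = -149
n × s = (714, 777, -149)
m · (n × s) = 14·714 + (-10)·777 + 21·(-149) = 9996 - 7770 - 3129 = -903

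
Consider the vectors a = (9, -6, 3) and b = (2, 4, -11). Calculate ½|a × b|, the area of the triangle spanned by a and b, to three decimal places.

63.728

i: (-6)·(-11) - 3·4 = 66 - 12 = 54
j: 3·2 - 9·(-11) = 6 - (-99) = 105
k: 9·4 - (-6)·2 = 36 - (-12) = 48
a × b = (54, 105, 48)
|a × b| = √(54² + 105² + 48²) = √16245 ≈ 127.4559
area = ½ · 127.4559 ≈ 63.728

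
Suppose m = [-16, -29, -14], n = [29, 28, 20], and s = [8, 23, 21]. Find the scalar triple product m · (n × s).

4771

n × s:
i: 28·21 - 20·23 = 588 - 460 = 128
j: 20·8 - 29·21 = 160 - 609 = -449
k: 29·23 - 28·8 = 667 - 224 = 443
n × s = (128, -449, 443)
m · (n × s) = (-16)·128 + (-29)·(-449) + (-14)·443 = -2048 + 13021 - 6202 = 4771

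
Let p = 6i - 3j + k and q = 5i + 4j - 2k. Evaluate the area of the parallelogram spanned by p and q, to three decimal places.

i: (-3)·(-2) - 1·4 = 6 - 4 = 2
j: 1·5 - 6·(-2) = 5 - (-12) = 17
k: 6·4 - (-3)·5 = 24 - (-15) = 39
p × q = (2, 17, 39)
|p × q| = √(2² + 17² + 39²) = √1814 ≈ 42.5911

42.591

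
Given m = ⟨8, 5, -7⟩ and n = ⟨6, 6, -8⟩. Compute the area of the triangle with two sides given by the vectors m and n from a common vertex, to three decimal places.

14.248

i: 5·(-8) - (-7)·6 = -40 - (-42) = 2
j: (-7)·6 - 8·(-8) = -42 - (-64) = 22
k: 8·6 - 5·6 = 48 - 30 = 18
m × n = (2, 22, 18)
|m × n| = √(2² + 22² + 18²) = √812 ≈ 28.4956
area = ½ · 28.4956 ≈ 14.248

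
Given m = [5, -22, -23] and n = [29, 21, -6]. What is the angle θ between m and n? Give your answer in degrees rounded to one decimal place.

98.8

m · n = 5·29 + (-22)·21 + (-23)·(-6) = 145 - 462 + 138 = -179
|m|² = 25 + 484 + 529 = 1038,  |m| = √1038 ≈ 32.218007
|n|² = 841 + 441 + 36 = 1318,  |n| = √1318 ≈ 36.304270
cos θ = -179 / (32.218007 · 36.304270) ≈ -0.15304
θ = arccos(-0.15304) ≈ 98.8°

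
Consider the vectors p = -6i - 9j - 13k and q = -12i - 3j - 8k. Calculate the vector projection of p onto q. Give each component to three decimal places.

p · q = (-6)·(-12) + (-9)·(-3) + (-13)·(-8) = 72 + 27 + 104 = 203
|q|² = 144 + 9 + 64 = 217
proj_q p = (203/217) · (-12, -3, -8) ≈ (-11.226, -2.806, -7.484)

(-11.226, -2.806, -7.484)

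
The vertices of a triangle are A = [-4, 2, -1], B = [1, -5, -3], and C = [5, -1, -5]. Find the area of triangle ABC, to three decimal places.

AB = (5, -7, -2),  AC = (9, -3, -4)
i: (-7)·(-4) - (-2)·(-3) = 28 - 6 = 22
j: (-2)·9 - 5·(-4) = -18 - (-20) = 2
k: 5·(-3) - (-7)·9 = -15 - (-63) = 48
AB × AC = (22, 2, 48)
|AB × AC| = √2792 ≈ 52.8394
area = ½ · 52.8394 ≈ 26.420

26.420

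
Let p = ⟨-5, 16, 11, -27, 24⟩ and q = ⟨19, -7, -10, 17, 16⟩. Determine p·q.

p · q = (-5)·19 + 16·(-7) + 11·(-10) + (-27)·17 + 24·16 = -95 - 112 - 110 - 459 + 384 = -392

-392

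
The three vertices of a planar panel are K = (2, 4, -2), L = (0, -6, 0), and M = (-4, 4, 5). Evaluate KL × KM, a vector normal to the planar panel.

KL = (-2, -10, 2)
KM = (-6, 0, 7)
i: (-10)·7 - 2·0 = -70 - 0 = -70
j: 2·(-6) - (-2)·7 = -12 - (-14) = 2
k: (-2)·0 - (-10)·(-6) = 0 - 60 = -60
KL × KM = (-70, 2, -60)

(-70, 2, -60)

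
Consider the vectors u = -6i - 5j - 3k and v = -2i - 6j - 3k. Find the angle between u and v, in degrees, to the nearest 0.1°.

u · v = (-6)·(-2) + (-5)·(-6) + (-3)·(-3) = 12 + 30 + 9 = 51
|u|² = 36 + 25 + 9 = 70,  |u| = √70 ≈ 8.366600
|v|² = 4 + 36 + 9 = 49,  |v| = √49 ≈ 7.000000
cos θ = 51 / (8.366600 · 7.000000) ≈ 0.87081
θ = arccos(0.87081) ≈ 29.4°

29.4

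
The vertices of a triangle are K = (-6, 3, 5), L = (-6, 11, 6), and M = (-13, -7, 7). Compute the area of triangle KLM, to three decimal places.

KL = (0, 8, 1),  KM = (-7, -10, 2)
i: 8·2 - 1·(-10) = 16 - (-10) = 26
j: 1·(-7) - 0·2 = -7 - 0 = -7
k: 0·(-10) - 8·(-7) = 0 - (-56) = 56
KL × KM = (26, -7, 56)
|KL × KM| = √3861 ≈ 62.1369
area = ½ · 62.1369 ≈ 31.068

31.068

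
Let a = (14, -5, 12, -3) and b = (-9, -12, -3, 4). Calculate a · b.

a · b = 14·(-9) + (-5)·(-12) + 12·(-3) + (-3)·4 = -126 + 60 - 36 - 12 = -114

-114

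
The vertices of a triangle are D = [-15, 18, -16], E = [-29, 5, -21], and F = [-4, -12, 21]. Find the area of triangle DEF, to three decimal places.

DE = (-14, -13, -5),  DF = (11, -30, 37)
i: (-13)·37 - (-5)·(-30) = -481 - 150 = -631
j: (-5)·11 - (-14)·37 = -55 - (-518) = 463
k: (-14)·(-30) - (-13)·11 = 420 - (-143) = 563
DE × DF = (-631, 463, 563)
|DE × DF| = √929499 ≈ 964.1053
area = ½ · 964.1053 ≈ 482.053

482.053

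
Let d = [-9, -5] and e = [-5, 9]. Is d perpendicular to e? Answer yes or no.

yes

d · e = (-9)·(-5) + (-5)·9 = 45 - 45 = 0
Zero, so the vectors are orthogonal.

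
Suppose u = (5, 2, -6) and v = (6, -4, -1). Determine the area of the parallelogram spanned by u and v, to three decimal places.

51.585

i: 2·(-1) - (-6)·(-4) = -2 - 24 = -26
j: (-6)·6 - 5·(-1) = -36 - (-5) = -31
k: 5·(-4) - 2·6 = -20 - 12 = -32
u × v = (-26, -31, -32)
|u × v| = √((-26)² + (-31)² + (-32)²) = √2661 ≈ 51.5849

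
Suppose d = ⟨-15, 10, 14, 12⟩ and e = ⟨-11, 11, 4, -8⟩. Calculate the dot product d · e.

235

d · e = (-15)·(-11) + 10·11 + 14·4 + 12·(-8) = 165 + 110 + 56 - 96 = 235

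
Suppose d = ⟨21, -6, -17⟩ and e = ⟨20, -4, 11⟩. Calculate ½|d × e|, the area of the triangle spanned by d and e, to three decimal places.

i: (-6)·11 - (-17)·(-4) = -66 - 68 = -134
j: (-17)·20 - 21·11 = -340 - 231 = -571
k: 21·(-4) - (-6)·20 = -84 - (-120) = 36
d × e = (-134, -571, 36)
|d × e| = √((-134)² + (-571)² + 36²) = √345293 ≈ 587.6164
area = ½ · 587.6164 ≈ 293.808

293.808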